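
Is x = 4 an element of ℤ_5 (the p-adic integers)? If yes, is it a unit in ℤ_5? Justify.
x ∈ ℤ_5^× (unit); v_5(x) = 0

ℤ_5 = {x ∈ ℚ_5 : v_5(x) ≥ 0} and ℤ_5^× = {x ∈ ℤ_5 : v_5(x) = 0}. Here v_5(4) = v_5(num) − v_5(den) = 0; compare against these criteria.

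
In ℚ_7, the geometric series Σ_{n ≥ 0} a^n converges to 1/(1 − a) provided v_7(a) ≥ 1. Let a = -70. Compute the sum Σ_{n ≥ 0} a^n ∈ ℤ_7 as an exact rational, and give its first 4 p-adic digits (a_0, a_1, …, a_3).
Σ a^n = 1/(1 − a) = 1/71;  first 4 digits = (1, 4, 0, 1)

v_7(a) = 1 ≥ 1, so the series converges in ℤ_7 to 1/(1 − a) = 1/(1 − (-70)) = 1/71. Expand this rational in ℤ_7: compute digits iteratively via d_i = x_i mod 7, x_{i+1} = (x_i − d_i)/7. The first 4 digits are (1, 4, 0, 1).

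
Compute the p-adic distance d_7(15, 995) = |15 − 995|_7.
d_7(15, 995) = 1/49

Step 1 — x − y = 15 − 995 = -980. Step 2 — v_7(-980) = 2 (factor: -980 = −(7^2 · 20); the sign does not affect v_p). Step 3 — |x − y|_7 = 7^{-2} = 1/49.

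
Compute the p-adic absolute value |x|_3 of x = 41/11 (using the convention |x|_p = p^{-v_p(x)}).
|41/11|_3 = 1

Step 1 — compute v_3(x) by factoring powers of 3 out of the numerator and denominator: v_3(41/11) = 0. Step 2 — apply |x|_p = p^{-v_p(x)} = 3^{0} = 1.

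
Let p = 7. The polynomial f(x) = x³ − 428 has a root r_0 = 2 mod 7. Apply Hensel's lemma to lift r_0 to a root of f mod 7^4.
r_3 = 282 (mod 2401)

Hensel: r_{i+1} = r_i − f(r_i)/f′(r_i) mod 7^{i+2}, where f′(x) = 3x². Iterate:
  r_0 = 2 (mod 7)
  r_1 = 37 (mod 49)
  r_2 = 282 (mod 343)
  r_3 = 282 (mod 2401)
Final: r = 282 with f(r) ≡ 0 mod 7^4.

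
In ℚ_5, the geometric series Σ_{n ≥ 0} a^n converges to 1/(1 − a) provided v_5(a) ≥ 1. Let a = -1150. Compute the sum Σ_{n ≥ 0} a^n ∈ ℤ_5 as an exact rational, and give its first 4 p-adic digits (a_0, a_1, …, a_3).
Σ a^n = 1/(1 − a) = 1/1151;  first 4 digits = (1, 0, 4, 0)

v_5(a) = 2 ≥ 1, so the series converges in ℤ_5 to 1/(1 − a) = 1/(1 − (-1150)) = 1/1151. Expand this rational in ℤ_5: compute digits iteratively via d_i = x_i mod 5, x_{i+1} = (x_i − d_i)/5. The first 4 digits are (1, 0, 4, 0).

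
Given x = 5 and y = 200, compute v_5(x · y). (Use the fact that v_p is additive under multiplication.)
v_5(1000) = 3

v_p(x) = 1 (factor: 5 = 5^1 · 1); v_p(y) = 2 (factor: 200 = 5^2 · 8). Additivity: v_p(xy) = v_p(x) + v_p(y) = 1 + 2 = 3. (Direct check: xy = 1000 = 5^3 · (8).)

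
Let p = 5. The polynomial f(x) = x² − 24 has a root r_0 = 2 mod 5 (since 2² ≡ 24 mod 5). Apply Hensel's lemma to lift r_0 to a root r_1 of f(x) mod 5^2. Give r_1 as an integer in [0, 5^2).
r_1 = 7 (mod 25)

Hensel's recurrence: r_{i+1} = r_i − f(r_i)·(f′(r_i))^{-1} mod 5^{i+2}, with f′(x) = 2x. Iterate:
  r_0 = 2 (mod 5)
  r_1 = 7 (mod 25)
Final: r_1 = 7, and one checks f(r_1) ≡ 0 mod 5^2.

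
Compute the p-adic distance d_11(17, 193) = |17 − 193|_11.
d_11(17, 193) = 1/11

Step 1 — x − y = 17 − 193 = -176. Step 2 — v_11(-176) = 1 (factor: -176 = −(11^1 · 16); the sign does not affect v_p). Step 3 — |x − y|_11 = 11^{-1} = 1/11.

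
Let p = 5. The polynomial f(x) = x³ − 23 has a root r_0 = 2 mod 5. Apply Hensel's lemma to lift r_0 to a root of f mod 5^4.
r_3 = 22 (mod 625)

Hensel: r_{i+1} = r_i − f(r_i)/f′(r_i) mod 5^{i+2}, where f′(x) = 3x². Iterate:
  r_0 = 2 (mod 5)
  r_1 = 22 (mod 25)
  r_2 = 22 (mod 125)
  r_3 = 22 (mod 625)
Final: r = 22 with f(r) ≡ 0 mod 5^4.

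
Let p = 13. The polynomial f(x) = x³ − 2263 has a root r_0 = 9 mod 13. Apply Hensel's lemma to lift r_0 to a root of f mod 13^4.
r_3 = 26581 (mod 28561)

Hensel: r_{i+1} = r_i − f(r_i)/f′(r_i) mod 13^{i+2}, where f′(x) = 3x². Iterate:
  r_0 = 9 (mod 13)
  r_1 = 48 (mod 169)
  r_2 = 217 (mod 2197)
  r_3 = 26581 (mod 28561)
Final: r = 26581 with f(r) ≡ 0 mod 13^4.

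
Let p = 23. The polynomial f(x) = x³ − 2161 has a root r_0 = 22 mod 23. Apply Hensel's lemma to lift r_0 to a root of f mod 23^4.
r_3 = 156422 (mod 279841)

Hensel: r_{i+1} = r_i − f(r_i)/f′(r_i) mod 23^{i+2}, where f′(x) = 3x². Iterate:
  r_0 = 22 (mod 23)
  r_1 = 367 (mod 529)
  r_2 = 10418 (mod 12167)
  r_3 = 156422 (mod 279841)
Final: r = 156422 with f(r) ≡ 0 mod 23^4.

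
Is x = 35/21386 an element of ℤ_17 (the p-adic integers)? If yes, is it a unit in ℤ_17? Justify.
x ∉ ℤ_17 (v_17(x) = -2 < 0)

ℤ_17 = {x ∈ ℚ_17 : v_17(x) ≥ 0} and ℤ_17^× = {x ∈ ℤ_17 : v_17(x) = 0}. Here v_17(35/21386) = v_17(num) − v_17(den) = -2; compare against these criteria.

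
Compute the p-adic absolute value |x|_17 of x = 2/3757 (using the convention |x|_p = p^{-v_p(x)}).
|2/3757|_17 = 289

Step 1 — compute v_17(x) by factoring powers of 17 out of the numerator and denominator: v_17(2/3757) = -2. Step 2 — apply |x|_p = p^{-v_p(x)} = 17^{2} = 289.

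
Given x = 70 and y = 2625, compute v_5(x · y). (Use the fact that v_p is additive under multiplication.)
v_5(183750) = 4

v_p(x) = 1 (factor: 70 = 5^1 · 14); v_p(y) = 3 (factor: 2625 = 5^3 · 21). Additivity: v_p(xy) = v_p(x) + v_p(y) = 1 + 3 = 4. (Direct check: xy = 183750 = 5^4 · (294).)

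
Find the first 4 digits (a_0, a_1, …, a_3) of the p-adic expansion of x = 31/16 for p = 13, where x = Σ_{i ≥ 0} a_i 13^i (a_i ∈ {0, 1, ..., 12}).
(a_0, …, a_3) = (6, 7, 10, 0)

v_13(31/16) = 0 (numerator and denominator both coprime to 13), so x ∈ ℤ_13^×. Compute digits iteratively via a_i = x_i mod 13, x_{i+1} = (x_i − a_i)/13, with x_0 = x:
  x_0 = 31/16;  a_0 = 6;  x_1 = (x_0 − 6)/13 = -5/16
  x_1 = -5/16;  a_1 = 7;  x_2 = (x_1 − 7)/13 = -9/16
  x_2 = -9/16;  a_2 = 10;  x_3 = (x_2 − 10)/13 = -13/16
  x_3 = -13/16;  a_3 = 0;  x_4 = (x_3 − 0)/13 = -1/16
Digits: (6, 7, 10, 0).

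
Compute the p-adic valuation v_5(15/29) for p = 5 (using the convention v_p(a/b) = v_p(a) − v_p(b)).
v_5(15/29) = 1

Factor powers of 5 from the numerator and denominator of the reduced fraction: 15 = 5^1 · 3 and 29 = 5^0 · 29. Apply v_p(a/b) = v_p(a) − v_p(b): v_5(15/29) = 1 − 0 = 1.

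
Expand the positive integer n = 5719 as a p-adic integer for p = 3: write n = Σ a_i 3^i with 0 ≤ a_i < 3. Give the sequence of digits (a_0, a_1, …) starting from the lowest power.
(a_0, a_1, …) = (1, 1, 2, 1, 1, 2, 1, 2)

Repeated division by 3 gives the digits low-to-high: 5719 = 1 + 1·3^1 + 2·3^2 + 1·3^3 + 1·3^4 + 2·3^5 + 1·3^6 + 2·3^7. Digit sequence: (1, 1, 2, 1, 1, 2, 1, 2).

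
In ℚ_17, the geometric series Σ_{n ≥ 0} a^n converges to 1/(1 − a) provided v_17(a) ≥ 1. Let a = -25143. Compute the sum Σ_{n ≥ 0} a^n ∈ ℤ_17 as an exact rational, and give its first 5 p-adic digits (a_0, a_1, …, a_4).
Σ a^n = 1/(1 − a) = 1/25144;  first 5 digits = (1, 0, 15, 11, 3)

v_17(a) = 2 ≥ 1, so the series converges in ℤ_17 to 1/(1 − a) = 1/(1 − (-25143)) = 1/25144. Expand this rational in ℤ_17: compute digits iteratively via d_i = x_i mod 17, x_{i+1} = (x_i − d_i)/17. The first 5 digits are (1, 0, 15, 11, 3).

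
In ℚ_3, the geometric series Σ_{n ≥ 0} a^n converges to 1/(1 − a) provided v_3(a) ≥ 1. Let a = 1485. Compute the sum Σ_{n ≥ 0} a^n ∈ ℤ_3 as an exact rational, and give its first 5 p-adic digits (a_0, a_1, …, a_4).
Σ a^n = 1/(1 − a) = -1/1484;  first 5 digits = (1, 0, 0, 1, 0)

v_3(a) = 3 ≥ 1, so the series converges in ℤ_3 to 1/(1 − a) = 1/(1 − 1485) = -1/1484. Expand this rational in ℤ_3: compute digits iteratively via d_i = x_i mod 3, x_{i+1} = (x_i − d_i)/3. The first 5 digits are (1, 0, 0, 1, 0).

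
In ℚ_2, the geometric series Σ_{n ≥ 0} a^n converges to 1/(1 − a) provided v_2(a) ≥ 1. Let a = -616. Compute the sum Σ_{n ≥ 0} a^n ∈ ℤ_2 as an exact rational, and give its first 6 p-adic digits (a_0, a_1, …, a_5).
Σ a^n = 1/(1 − a) = 1/617;  first 6 digits = (1, 0, 0, 1, 1, 0)

v_2(a) = 3 ≥ 1, so the series converges in ℤ_2 to 1/(1 − a) = 1/(1 − (-616)) = 1/617. Expand this rational in ℤ_2: compute digits iteratively via d_i = x_i mod 2, x_{i+1} = (x_i − d_i)/2. The first 6 digits are (1, 0, 0, 1, 1, 0).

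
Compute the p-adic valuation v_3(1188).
v_3(1188) = 3

v_3(n) is the largest exponent k such that 3^k divides n. Factor out: 1188 = 3^3 · 44. (Sign doesn't affect v_p.) So v_3(1188) = 3.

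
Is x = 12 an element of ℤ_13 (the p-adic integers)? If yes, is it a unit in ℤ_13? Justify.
x ∈ ℤ_13^× (unit); v_13(x) = 0

ℤ_13 = {x ∈ ℚ_13 : v_13(x) ≥ 0} and ℤ_13^× = {x ∈ ℤ_13 : v_13(x) = 0}. Here v_13(12) = v_13(num) − v_13(den) = 0; compare against these criteria.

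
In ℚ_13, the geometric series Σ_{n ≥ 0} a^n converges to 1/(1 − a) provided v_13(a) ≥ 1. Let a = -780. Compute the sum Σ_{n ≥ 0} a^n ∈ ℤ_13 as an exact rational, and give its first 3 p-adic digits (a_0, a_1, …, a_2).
Σ a^n = 1/(1 − a) = 1/781;  first 3 digits = (1, 5, 7)

v_13(a) = 1 ≥ 1, so the series converges in ℤ_13 to 1/(1 − a) = 1/(1 − (-780)) = 1/781. Expand this rational in ℤ_13: compute digits iteratively via d_i = x_i mod 13, x_{i+1} = (x_i − d_i)/13. The first 3 digits are (1, 5, 7).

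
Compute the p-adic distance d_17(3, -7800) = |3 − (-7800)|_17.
d_17(3, -7800) = 1/289

Step 1 — x − y = 3 − (-7800) = 7803. Step 2 — v_17(7803) = 2 (factor: 7803 = (17^2 · 27); the sign does not affect v_p). Step 3 — |x − y|_17 = 17^{-2} = 1/289.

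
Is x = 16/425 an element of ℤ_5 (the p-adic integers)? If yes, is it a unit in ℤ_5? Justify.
x ∉ ℤ_5 (v_5(x) = -2 < 0)

ℤ_5 = {x ∈ ℚ_5 : v_5(x) ≥ 0} and ℤ_5^× = {x ∈ ℤ_5 : v_5(x) = 0}. Here v_5(16/425) = v_5(num) − v_5(den) = -2; compare against these criteria.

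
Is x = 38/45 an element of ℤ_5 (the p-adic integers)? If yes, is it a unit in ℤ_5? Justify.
x ∉ ℤ_5 (v_5(x) = -1 < 0)

ℤ_5 = {x ∈ ℚ_5 : v_5(x) ≥ 0} and ℤ_5^× = {x ∈ ℤ_5 : v_5(x) = 0}. Here v_5(38/45) = v_5(num) − v_5(den) = -1; compare against these criteria.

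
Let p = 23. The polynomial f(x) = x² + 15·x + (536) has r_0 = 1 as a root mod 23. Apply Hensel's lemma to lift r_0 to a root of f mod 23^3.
r_2 = 5912 (mod 12167)

Hensel: r_{i+1} = r_i − f(r_i)·(f′(r_i))^{-1} mod 23^{i+2}, f′(x) = 2x + 15. Iterate:
  r_0 = 1 (mod 23)
  r_1 = 93 (mod 529)
  r_2 = 5912 (mod 12167)
Final: r = 5912 satisfies f(r) ≡ 0 mod 23^3.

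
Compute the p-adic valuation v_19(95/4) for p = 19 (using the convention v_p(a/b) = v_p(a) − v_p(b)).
v_19(95/4) = 1

Factor powers of 19 from the numerator and denominator of the reduced fraction: 95 = 19^1 · 5 and 4 = 19^0 · 4. Apply v_p(a/b) = v_p(a) − v_p(b): v_19(95/4) = 1 − 0 = 1.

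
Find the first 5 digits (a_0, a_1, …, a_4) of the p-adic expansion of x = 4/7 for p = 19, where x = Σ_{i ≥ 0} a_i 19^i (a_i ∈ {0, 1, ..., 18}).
(a_0, …, a_4) = (6, 16, 10, 13, 2)

v_19(4/7) = 0 (numerator and denominator both coprime to 19), so x ∈ ℤ_19^×. Compute digits iteratively via a_i = x_i mod 19, x_{i+1} = (x_i − a_i)/19, with x_0 = x:
  x_0 = 4/7;  a_0 = 6;  x_1 = (x_0 − 6)/19 = -2/7
  x_1 = -2/7;  a_1 = 16;  x_2 = (x_1 − 16)/19 = -6/7
  x_2 = -6/7;  a_2 = 10;  x_3 = (x_2 − 10)/19 = -4/7
  x_3 = -4/7;  a_3 = 13;  x_4 = (x_3 − 13)/19 = -5/7
  x_4 = -5/7;  a_4 = 2;  x_5 = (x_4 − 2)/19 = -1/7
Digits: (6, 16, 10, 13, 2).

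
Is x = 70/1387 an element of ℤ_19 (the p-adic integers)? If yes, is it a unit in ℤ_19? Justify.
x ∉ ℤ_19 (v_19(x) = -1 < 0)

ℤ_19 = {x ∈ ℚ_19 : v_19(x) ≥ 0} and ℤ_19^× = {x ∈ ℤ_19 : v_19(x) = 0}. Here v_19(70/1387) = v_19(num) − v_19(den) = -1; compare against these criteria.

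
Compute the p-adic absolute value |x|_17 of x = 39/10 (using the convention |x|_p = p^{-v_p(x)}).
|39/10|_17 = 1

Step 1 — compute v_17(x) by factoring powers of 17 out of the numerator and denominator: v_17(39/10) = 0. Step 2 — apply |x|_p = p^{-v_p(x)} = 17^{0} = 1.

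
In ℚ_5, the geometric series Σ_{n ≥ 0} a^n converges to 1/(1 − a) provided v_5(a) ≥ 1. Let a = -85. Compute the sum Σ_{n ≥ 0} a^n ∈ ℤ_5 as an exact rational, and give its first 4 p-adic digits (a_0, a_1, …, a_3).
Σ a^n = 1/(1 − a) = 1/86;  first 4 digits = (1, 3, 0, 4)

v_5(a) = 1 ≥ 1, so the series converges in ℤ_5 to 1/(1 − a) = 1/(1 − (-85)) = 1/86. Expand this rational in ℤ_5: compute digits iteratively via d_i = x_i mod 5, x_{i+1} = (x_i − d_i)/5. The first 4 digits are (1, 3, 0, 4).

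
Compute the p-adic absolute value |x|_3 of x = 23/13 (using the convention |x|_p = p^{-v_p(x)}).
|23/13|_3 = 1

Step 1 — compute v_3(x) by factoring powers of 3 out of the numerator and denominator: v_3(23/13) = 0. Step 2 — apply |x|_p = p^{-v_p(x)} = 3^{0} = 1.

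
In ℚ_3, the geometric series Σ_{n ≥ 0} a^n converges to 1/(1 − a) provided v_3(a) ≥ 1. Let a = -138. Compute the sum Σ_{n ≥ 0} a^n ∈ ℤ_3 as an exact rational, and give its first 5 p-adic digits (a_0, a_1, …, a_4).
Σ a^n = 1/(1 − a) = 1/139;  first 5 digits = (1, 2, 0, 0, 0)

v_3(a) = 1 ≥ 1, so the series converges in ℤ_3 to 1/(1 − a) = 1/(1 − (-138)) = 1/139. Expand this rational in ℤ_3: compute digits iteratively via d_i = x_i mod 3, x_{i+1} = (x_i − d_i)/3. The first 5 digits are (1, 2, 0, 0, 0).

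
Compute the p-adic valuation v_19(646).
v_19(646) = 1

v_19(n) is the largest exponent k such that 19^k divides n. Factor out: 646 = 19^1 · 34. (Sign doesn't affect v_p.) So v_19(646) = 1.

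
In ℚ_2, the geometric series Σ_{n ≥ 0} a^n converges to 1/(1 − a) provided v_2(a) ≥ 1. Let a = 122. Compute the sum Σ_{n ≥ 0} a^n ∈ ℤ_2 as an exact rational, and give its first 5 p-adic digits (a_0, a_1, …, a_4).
Σ a^n = 1/(1 − a) = -1/121;  first 5 digits = (1, 1, 1, 0, 1)

v_2(a) = 1 ≥ 1, so the series converges in ℤ_2 to 1/(1 − a) = 1/(1 − 122) = -1/121. Expand this rational in ℤ_2: compute digits iteratively via d_i = x_i mod 2, x_{i+1} = (x_i − d_i)/2. The first 5 digits are (1, 1, 1, 0, 1).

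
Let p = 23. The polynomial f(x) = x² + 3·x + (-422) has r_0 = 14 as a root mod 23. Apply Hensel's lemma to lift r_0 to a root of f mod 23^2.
r_1 = 37 (mod 529)

Hensel: r_{i+1} = r_i − f(r_i)·(f′(r_i))^{-1} mod 23^{i+2}, f′(x) = 2x + 3. Iterate:
  r_0 = 14 (mod 23)
  r_1 = 37 (mod 529)
Final: r = 37 satisfies f(r) ≡ 0 mod 23^2.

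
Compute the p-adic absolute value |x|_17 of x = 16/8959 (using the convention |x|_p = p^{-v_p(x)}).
|16/8959|_17 = 289

Step 1 — compute v_17(x) by factoring powers of 17 out of the numerator and denominator: v_17(16/8959) = -2. Step 2 — apply |x|_p = p^{-v_p(x)} = 17^{2} = 289.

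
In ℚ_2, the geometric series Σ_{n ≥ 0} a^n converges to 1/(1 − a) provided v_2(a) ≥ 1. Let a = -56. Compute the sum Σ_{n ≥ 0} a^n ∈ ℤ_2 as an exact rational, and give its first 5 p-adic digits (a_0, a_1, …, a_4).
Σ a^n = 1/(1 − a) = 1/57;  first 5 digits = (1, 0, 0, 1, 0)

v_2(a) = 3 ≥ 1, so the series converges in ℤ_2 to 1/(1 − a) = 1/(1 − (-56)) = 1/57. Expand this rational in ℤ_2: compute digits iteratively via d_i = x_i mod 2, x_{i+1} = (x_i − d_i)/2. The first 5 digits are (1, 0, 0, 1, 0).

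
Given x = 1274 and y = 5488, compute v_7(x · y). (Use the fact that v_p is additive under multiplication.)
v_7(6991712) = 5

v_p(x) = 2 (factor: 1274 = 7^2 · 26); v_p(y) = 3 (factor: 5488 = 7^3 · 16). Additivity: v_p(xy) = v_p(x) + v_p(y) = 2 + 3 = 5. (Direct check: xy = 6991712 = 7^5 · (416).)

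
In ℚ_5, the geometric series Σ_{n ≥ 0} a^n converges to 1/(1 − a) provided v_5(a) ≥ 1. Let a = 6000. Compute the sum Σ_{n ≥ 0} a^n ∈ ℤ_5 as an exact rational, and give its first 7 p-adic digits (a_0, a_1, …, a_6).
Σ a^n = 1/(1 − a) = -1/5999;  first 7 digits = (1, 0, 0, 3, 4, 1, 4)

v_5(a) = 3 ≥ 1, so the series converges in ℤ_5 to 1/(1 − a) = 1/(1 − 6000) = -1/5999. Expand this rational in ℤ_5: compute digits iteratively via d_i = x_i mod 5, x_{i+1} = (x_i − d_i)/5. The first 7 digits are (1, 0, 0, 3, 4, 1, 4).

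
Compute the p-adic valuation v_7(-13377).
v_7(-13377) = 3

v_7(n) is the largest exponent k such that 7^k divides n. Factor out: -13377 = -7^3 · 39. (Sign doesn't affect v_p.) So v_7(-13377) = 3.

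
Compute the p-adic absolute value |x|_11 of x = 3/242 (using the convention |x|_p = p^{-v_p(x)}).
|3/242|_11 = 121

Step 1 — compute v_11(x) by factoring powers of 11 out of the numerator and denominator: v_11(3/242) = -2. Step 2 — apply |x|_p = p^{-v_p(x)} = 11^{2} = 121.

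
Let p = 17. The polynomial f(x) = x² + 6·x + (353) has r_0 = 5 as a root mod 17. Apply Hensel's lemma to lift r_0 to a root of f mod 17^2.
r_1 = 124 (mod 289)

Hensel: r_{i+1} = r_i − f(r_i)·(f′(r_i))^{-1} mod 17^{i+2}, f′(x) = 2x + 6. Iterate:
  r_0 = 5 (mod 17)
  r_1 = 124 (mod 289)
Final: r = 124 satisfies f(r) ≡ 0 mod 17^2.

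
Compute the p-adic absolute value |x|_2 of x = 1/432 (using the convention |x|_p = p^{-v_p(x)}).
|1/432|_2 = 16

Step 1 — compute v_2(x) by factoring powers of 2 out of the numerator and denominator: v_2(1/432) = -4. Step 2 — apply |x|_p = p^{-v_p(x)} = 2^{4} = 16.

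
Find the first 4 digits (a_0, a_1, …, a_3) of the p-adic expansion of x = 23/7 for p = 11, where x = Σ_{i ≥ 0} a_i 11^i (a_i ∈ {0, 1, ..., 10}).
(a_0, …, a_3) = (8, 9, 7, 4)

v_11(23/7) = 0 (numerator and denominator both coprime to 11), so x ∈ ℤ_11^×. Compute digits iteratively via a_i = x_i mod 11, x_{i+1} = (x_i − a_i)/11, with x_0 = x:
  x_0 = 23/7;  a_0 = 8;  x_1 = (x_0 − 8)/11 = -3/7
  x_1 = -3/7;  a_1 = 9;  x_2 = (x_1 − 9)/11 = -6/7
  x_2 = -6/7;  a_2 = 7;  x_3 = (x_2 − 7)/11 = -5/7
  x_3 = -5/7;  a_3 = 4;  x_4 = (x_3 − 4)/11 = -3/7
Digits: (8, 9, 7, 4).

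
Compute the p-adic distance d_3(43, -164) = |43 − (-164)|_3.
d_3(43, -164) = 1/9

Step 1 — x − y = 43 − (-164) = 207. Step 2 — v_3(207) = 2 (factor: 207 = (3^2 · 23); the sign does not affect v_p). Step 3 — |x − y|_3 = 3^{-2} = 1/9.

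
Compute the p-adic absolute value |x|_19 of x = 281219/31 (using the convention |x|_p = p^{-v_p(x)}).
|281219/31|_19 = 1/6859

Step 1 — compute v_19(x) by factoring powers of 19 out of the numerator and denominator: v_19(281219/31) = 3. Step 2 — apply |x|_p = p^{-v_p(x)} = 19^{-3} = 1/6859.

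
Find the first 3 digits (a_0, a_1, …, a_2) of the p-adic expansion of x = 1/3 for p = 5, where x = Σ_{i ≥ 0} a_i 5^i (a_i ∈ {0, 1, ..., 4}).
(a_0, …, a_2) = (2, 3, 1)

v_5(1/3) = 0 (numerator and denominator both coprime to 5), so x ∈ ℤ_5^×. Compute digits iteratively via a_i = x_i mod 5, x_{i+1} = (x_i − a_i)/5, with x_0 = x:
  x_0 = 1/3;  a_0 = 2;  x_1 = (x_0 − 2)/5 = -1/3
  x_1 = -1/3;  a_1 = 3;  x_2 = (x_1 − 3)/5 = -2/3
  x_2 = -2/3;  a_2 = 1;  x_3 = (x_2 − 1)/5 = -1/3
Digits: (2, 3, 1).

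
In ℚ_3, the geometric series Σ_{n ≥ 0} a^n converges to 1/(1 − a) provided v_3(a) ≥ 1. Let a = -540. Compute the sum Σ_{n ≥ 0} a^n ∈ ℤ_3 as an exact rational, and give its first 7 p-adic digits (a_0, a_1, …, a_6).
Σ a^n = 1/(1 − a) = 1/541;  first 7 digits = (1, 0, 0, 1, 2, 0, 0)

v_3(a) = 3 ≥ 1, so the series converges in ℤ_3 to 1/(1 − a) = 1/(1 − (-540)) = 1/541. Expand this rational in ℤ_3: compute digits iteratively via d_i = x_i mod 3, x_{i+1} = (x_i − d_i)/3. The first 7 digits are (1, 0, 0, 1, 2, 0, 0).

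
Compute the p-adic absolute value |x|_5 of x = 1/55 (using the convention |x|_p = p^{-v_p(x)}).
|1/55|_5 = 5

Step 1 — compute v_5(x) by factoring powers of 5 out of the numerator and denominator: v_5(1/55) = -1. Step 2 — apply |x|_p = p^{-v_p(x)} = 5^{1} = 5.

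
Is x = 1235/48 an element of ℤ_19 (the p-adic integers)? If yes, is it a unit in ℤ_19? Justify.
x ∈ ℤ_19 but not a unit; v_19(x) = 1 > 0

ℤ_19 = {x ∈ ℚ_19 : v_19(x) ≥ 0} and ℤ_19^× = {x ∈ ℤ_19 : v_19(x) = 0}. Here v_19(1235/48) = v_19(num) − v_19(den) = 1; compare against these criteria.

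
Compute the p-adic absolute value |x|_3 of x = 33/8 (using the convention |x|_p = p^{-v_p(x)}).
|33/8|_3 = 1/3

Step 1 — compute v_3(x) by factoring powers of 3 out of the numerator and denominator: v_3(33/8) = 1. Step 2 — apply |x|_p = p^{-v_p(x)} = 3^{-1} = 1/3.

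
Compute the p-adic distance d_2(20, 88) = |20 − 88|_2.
d_2(20, 88) = 1/4

Step 1 — x − y = 20 − 88 = -68. Step 2 — v_2(-68) = 2 (factor: -68 = −(2^2 · 17); the sign does not affect v_p). Step 3 — |x − y|_2 = 2^{-2} = 1/4.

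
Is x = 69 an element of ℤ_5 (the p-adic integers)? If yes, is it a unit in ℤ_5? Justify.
x ∈ ℤ_5^× (unit); v_5(x) = 0

ℤ_5 = {x ∈ ℚ_5 : v_5(x) ≥ 0} and ℤ_5^× = {x ∈ ℤ_5 : v_5(x) = 0}. Here v_5(69) = v_5(num) − v_5(den) = 0; compare against these criteria.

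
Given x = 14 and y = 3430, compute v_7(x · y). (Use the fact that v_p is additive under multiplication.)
v_7(48020) = 4

v_p(x) = 1 (factor: 14 = 7^1 · 2); v_p(y) = 3 (factor: 3430 = 7^3 · 10). Additivity: v_p(xy) = v_p(x) + v_p(y) = 1 + 3 = 4. (Direct check: xy = 48020 = 7^4 · (20).)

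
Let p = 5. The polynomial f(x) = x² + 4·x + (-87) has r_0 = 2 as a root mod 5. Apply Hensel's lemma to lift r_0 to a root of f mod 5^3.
r_2 = 27 (mod 125)

Hensel: r_{i+1} = r_i − f(r_i)·(f′(r_i))^{-1} mod 5^{i+2}, f′(x) = 2x + 4. Iterate:
  r_0 = 2 (mod 5)
  r_1 = 2 (mod 25)
  r_2 = 27 (mod 125)
Final: r = 27 satisfies f(r) ≡ 0 mod 5^3.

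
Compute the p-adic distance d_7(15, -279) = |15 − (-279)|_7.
d_7(15, -279) = 1/49

Step 1 — x − y = 15 − (-279) = 294. Step 2 — v_7(294) = 2 (factor: 294 = (7^2 · 6); the sign does not affect v_p). Step 3 — |x − y|_7 = 7^{-2} = 1/49.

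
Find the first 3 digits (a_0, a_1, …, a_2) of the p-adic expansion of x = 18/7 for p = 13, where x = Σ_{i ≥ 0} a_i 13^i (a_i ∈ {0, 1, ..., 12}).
(a_0, …, a_2) = (10, 5, 7)

v_13(18/7) = 0 (numerator and denominator both coprime to 13), so x ∈ ℤ_13^×. Compute digits iteratively via a_i = x_i mod 13, x_{i+1} = (x_i − a_i)/13, with x_0 = x:
  x_0 = 18/7;  a_0 = 10;  x_1 = (x_0 − 10)/13 = -4/7
  x_1 = -4/7;  a_1 = 5;  x_2 = (x_1 − 5)/13 = -3/7
  x_2 = -3/7;  a_2 = 7;  x_3 = (x_2 − 7)/13 = -4/7
Digits: (10, 5, 7).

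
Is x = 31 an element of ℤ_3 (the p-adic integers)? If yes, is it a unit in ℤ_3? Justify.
x ∈ ℤ_3^× (unit); v_3(x) = 0

ℤ_3 = {x ∈ ℚ_3 : v_3(x) ≥ 0} and ℤ_3^× = {x ∈ ℤ_3 : v_3(x) = 0}. Here v_3(31) = v_3(num) − v_3(den) = 0; compare against these criteria.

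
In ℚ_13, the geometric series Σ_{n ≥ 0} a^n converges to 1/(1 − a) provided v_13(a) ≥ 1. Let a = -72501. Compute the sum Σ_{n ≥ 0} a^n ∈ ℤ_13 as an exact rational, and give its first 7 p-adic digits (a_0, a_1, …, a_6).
Σ a^n = 1/(1 − a) = 1/72502;  first 7 digits = (1, 0, 0, 6, 10, 12, 9)

v_13(a) = 3 ≥ 1, so the series converges in ℤ_13 to 1/(1 − a) = 1/(1 − (-72501)) = 1/72502. Expand this rational in ℤ_13: compute digits iteratively via d_i = x_i mod 13, x_{i+1} = (x_i − d_i)/13. The first 7 digits are (1, 0, 0, 6, 10, 12, 9).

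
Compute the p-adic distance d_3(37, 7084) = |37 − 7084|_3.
d_3(37, 7084) = 1/243

Step 1 — x − y = 37 − 7084 = -7047. Step 2 — v_3(-7047) = 5 (factor: -7047 = −(3^5 · 29); the sign does not affect v_p). Step 3 — |x − y|_3 = 3^{-5} = 1/243.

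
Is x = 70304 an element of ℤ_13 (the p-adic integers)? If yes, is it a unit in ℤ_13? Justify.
x ∈ ℤ_13 but not a unit; v_13(x) = 3 > 0

ℤ_13 = {x ∈ ℚ_13 : v_13(x) ≥ 0} and ℤ_13^× = {x ∈ ℤ_13 : v_13(x) = 0}. Here v_13(70304) = v_13(num) − v_13(den) = 3; compare against these criteria.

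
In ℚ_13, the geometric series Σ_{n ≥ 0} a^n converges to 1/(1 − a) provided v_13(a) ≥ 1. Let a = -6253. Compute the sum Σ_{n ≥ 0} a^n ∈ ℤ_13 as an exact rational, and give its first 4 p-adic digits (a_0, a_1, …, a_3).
Σ a^n = 1/(1 − a) = 1/6254;  first 4 digits = (1, 0, 2, 10)

v_13(a) = 2 ≥ 1, so the series converges in ℤ_13 to 1/(1 − a) = 1/(1 − (-6253)) = 1/6254. Expand this rational in ℤ_13: compute digits iteratively via d_i = x_i mod 13, x_{i+1} = (x_i − d_i)/13. The first 4 digits are (1, 0, 2, 10).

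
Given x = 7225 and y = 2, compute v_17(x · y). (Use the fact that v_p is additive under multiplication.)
v_17(14450) = 2

v_p(x) = 2 (factor: 7225 = 17^2 · 25); v_p(y) = 0 (factor: 2 = 17^0 · 2). Additivity: v_p(xy) = v_p(x) + v_p(y) = 2 + 0 = 2. (Direct check: xy = 14450 = 17^2 · (50).)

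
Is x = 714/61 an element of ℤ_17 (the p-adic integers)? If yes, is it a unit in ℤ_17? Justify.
x ∈ ℤ_17 but not a unit; v_17(x) = 1 > 0

ℤ_17 = {x ∈ ℚ_17 : v_17(x) ≥ 0} and ℤ_17^× = {x ∈ ℤ_17 : v_17(x) = 0}. Here v_17(714/61) = v_17(num) − v_17(den) = 1; compare against these criteria.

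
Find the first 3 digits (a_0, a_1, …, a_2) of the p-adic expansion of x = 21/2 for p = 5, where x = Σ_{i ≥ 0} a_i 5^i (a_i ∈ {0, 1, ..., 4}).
(a_0, …, a_2) = (3, 4, 2)

v_5(21/2) = 0 (numerator and denominator both coprime to 5), so x ∈ ℤ_5^×. Compute digits iteratively via a_i = x_i mod 5, x_{i+1} = (x_i − a_i)/5, with x_0 = x:
  x_0 = 21/2;  a_0 = 3;  x_1 = (x_0 − 3)/5 = 3/2
  x_1 = 3/2;  a_1 = 4;  x_2 = (x_1 − 4)/5 = -1/2
  x_2 = -1/2;  a_2 = 2;  x_3 = (x_2 − 2)/5 = -1/2
Digits: (3, 4, 2).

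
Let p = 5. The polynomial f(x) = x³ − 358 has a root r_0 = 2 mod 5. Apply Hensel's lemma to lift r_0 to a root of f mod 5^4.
r_3 = 552 (mod 625)

Hensel: r_{i+1} = r_i − f(r_i)/f′(r_i) mod 5^{i+2}, where f′(x) = 3x². Iterate:
  r_0 = 2 (mod 5)
  r_1 = 2 (mod 25)
  r_2 = 52 (mod 125)
  r_3 = 552 (mod 625)
Final: r = 552 with f(r) ≡ 0 mod 5^4.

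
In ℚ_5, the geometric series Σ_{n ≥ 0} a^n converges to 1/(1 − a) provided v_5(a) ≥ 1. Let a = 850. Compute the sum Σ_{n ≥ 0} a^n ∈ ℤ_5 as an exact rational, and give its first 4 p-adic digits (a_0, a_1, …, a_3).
Σ a^n = 1/(1 − a) = -1/849;  first 4 digits = (1, 0, 4, 1)

v_5(a) = 2 ≥ 1, so the series converges in ℤ_5 to 1/(1 − a) = 1/(1 − 850) = -1/849. Expand this rational in ℤ_5: compute digits iteratively via d_i = x_i mod 5, x_{i+1} = (x_i − d_i)/5. The first 4 digits are (1, 0, 4, 1).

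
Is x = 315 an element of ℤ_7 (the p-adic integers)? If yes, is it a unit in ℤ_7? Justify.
x ∈ ℤ_7 but not a unit; v_7(x) = 1 > 0

ℤ_7 = {x ∈ ℚ_7 : v_7(x) ≥ 0} and ℤ_7^× = {x ∈ ℤ_7 : v_7(x) = 0}. Here v_7(315) = v_7(num) − v_7(den) = 1; compare against these criteria.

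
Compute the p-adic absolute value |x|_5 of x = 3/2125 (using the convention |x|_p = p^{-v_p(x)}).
|3/2125|_5 = 125

Step 1 — compute v_5(x) by factoring powers of 5 out of the numerator and denominator: v_5(3/2125) = -3. Step 2 — apply |x|_p = p^{-v_p(x)} = 5^{3} = 125.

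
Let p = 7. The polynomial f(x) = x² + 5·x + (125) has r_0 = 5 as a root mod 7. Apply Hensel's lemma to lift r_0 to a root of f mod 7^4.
r_3 = 810 (mod 2401)

Hensel: r_{i+1} = r_i − f(r_i)·(f′(r_i))^{-1} mod 7^{i+2}, f′(x) = 2x + 5. Iterate:
  r_0 = 5 (mod 7)
  r_1 = 26 (mod 49)
  r_2 = 124 (mod 343)
  r_3 = 810 (mod 2401)
Final: r = 810 satisfies f(r) ≡ 0 mod 7^4.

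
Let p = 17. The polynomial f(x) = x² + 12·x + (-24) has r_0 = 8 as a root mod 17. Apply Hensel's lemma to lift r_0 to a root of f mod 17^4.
r_3 = 48101 (mod 83521)

Hensel: r_{i+1} = r_i − f(r_i)·(f′(r_i))^{-1} mod 17^{i+2}, f′(x) = 2x + 12. Iterate:
  r_0 = 8 (mod 17)
  r_1 = 127 (mod 289)
  r_2 = 3884 (mod 4913)
  r_3 = 48101 (mod 83521)
Final: r = 48101 satisfies f(r) ≡ 0 mod 17^4.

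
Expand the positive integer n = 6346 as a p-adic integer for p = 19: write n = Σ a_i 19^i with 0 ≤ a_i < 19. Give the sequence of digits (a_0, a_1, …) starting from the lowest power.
(a_0, a_1, …) = (0, 11, 17)

Repeated division by 19 gives the digits low-to-high: 6346 = 11·19^1 + 17·19^2. Digit sequence: (0, 11, 17).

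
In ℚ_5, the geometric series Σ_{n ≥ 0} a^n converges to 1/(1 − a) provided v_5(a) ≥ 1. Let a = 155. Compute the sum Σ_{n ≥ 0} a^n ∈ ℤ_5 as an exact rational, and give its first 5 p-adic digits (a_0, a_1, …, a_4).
Σ a^n = 1/(1 − a) = -1/154;  first 5 digits = (1, 1, 2, 4, 2)

v_5(a) = 1 ≥ 1, so the series converges in ℤ_5 to 1/(1 − a) = 1/(1 − 155) = -1/154. Expand this rational in ℤ_5: compute digits iteratively via d_i = x_i mod 5, x_{i+1} = (x_i − d_i)/5. The first 5 digits are (1, 1, 2, 4, 2).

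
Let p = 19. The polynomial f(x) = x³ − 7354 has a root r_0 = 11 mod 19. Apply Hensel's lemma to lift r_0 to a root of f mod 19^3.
r_2 = 4286 (mod 6859)

Hensel: r_{i+1} = r_i − f(r_i)/f′(r_i) mod 19^{i+2}, where f′(x) = 3x². Iterate:
  r_0 = 11 (mod 19)
  r_1 = 315 (mod 361)
  r_2 = 4286 (mod 6859)
Final: r = 4286 with f(r) ≡ 0 mod 19^3.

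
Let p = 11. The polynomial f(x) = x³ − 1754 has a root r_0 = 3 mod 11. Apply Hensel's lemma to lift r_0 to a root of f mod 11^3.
r_2 = 784 (mod 1331)

Hensel: r_{i+1} = r_i − f(r_i)/f′(r_i) mod 11^{i+2}, where f′(x) = 3x². Iterate:
  r_0 = 3 (mod 11)
  r_1 = 58 (mod 121)
  r_2 = 784 (mod 1331)
Final: r = 784 with f(r) ≡ 0 mod 11^3.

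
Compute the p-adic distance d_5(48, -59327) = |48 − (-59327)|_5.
d_5(48, -59327) = 1/3125

Step 1 — x − y = 48 − (-59327) = 59375. Step 2 — v_5(59375) = 5 (factor: 59375 = (5^5 · 19); the sign does not affect v_p). Step 3 — |x − y|_5 = 5^{-5} = 1/3125.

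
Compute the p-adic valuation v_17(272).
v_17(272) = 1

v_17(n) is the largest exponent k such that 17^k divides n. Factor out: 272 = 17^1 · 16. (Sign doesn't affect v_p.) So v_17(272) = 1.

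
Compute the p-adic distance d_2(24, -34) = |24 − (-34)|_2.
d_2(24, -34) = 1/2

Step 1 — x − y = 24 − (-34) = 58. Step 2 — v_2(58) = 1 (factor: 58 = (2^1 · 29); the sign does not affect v_p). Step 3 — |x − y|_2 = 2^{-1} = 1/2.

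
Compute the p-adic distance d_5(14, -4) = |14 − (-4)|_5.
d_5(14, -4) = 1

Step 1 — x − y = 14 − (-4) = 18. Step 2 — v_5(18) = 0 (factor: 18 = (5^0 · 18); the sign does not affect v_p). Step 3 — |x − y|_5 = 5^{0} = 1.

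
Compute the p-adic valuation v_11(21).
v_11(21) = 0

v_11(n) is the largest exponent k such that 11^k divides n. Factor out: 21 = 11^0 · 21. (Sign doesn't affect v_p.) So v_11(21) = 0.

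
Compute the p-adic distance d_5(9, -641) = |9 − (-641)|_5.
d_5(9, -641) = 1/25

Step 1 — x − y = 9 − (-641) = 650. Step 2 — v_5(650) = 2 (factor: 650 = (5^2 · 26); the sign does not affect v_p). Step 3 — |x − y|_5 = 5^{-2} = 1/25.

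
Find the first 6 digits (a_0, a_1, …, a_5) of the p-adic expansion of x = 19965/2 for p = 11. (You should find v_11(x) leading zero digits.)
(a_0, …, a_5) = (0, 0, 0, 2, 6, 5)

v_11(19965/2) = 3, so a_0 = ... = a_2 = 0. Factor out: x = 11^3 · u with u = 15/2 a unit in ℤ_11. Expand u iteratively via a_{v+i} = u_i mod 11, u_{i+1} = (u_i − a_{v+i})/11:
  u_0 = 15/2;  a_3 = 2;  u_1 = (u_0 − 2)/11 = 1/2
  u_1 = 1/2;  a_4 = 6;  u_2 = (u_1 − 6)/11 = -1/2
  u_2 = -1/2;  a_5 = 5;  u_3 = (u_2 − 5)/11 = -1/2
Digits: (0, 0, 0, 2, 6, 5).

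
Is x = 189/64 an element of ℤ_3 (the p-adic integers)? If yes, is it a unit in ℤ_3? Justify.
x ∈ ℤ_3 but not a unit; v_3(x) = 3 > 0

ℤ_3 = {x ∈ ℚ_3 : v_3(x) ≥ 0} and ℤ_3^× = {x ∈ ℤ_3 : v_3(x) = 0}. Here v_3(189/64) = v_3(num) − v_3(den) = 3; compare against these criteria.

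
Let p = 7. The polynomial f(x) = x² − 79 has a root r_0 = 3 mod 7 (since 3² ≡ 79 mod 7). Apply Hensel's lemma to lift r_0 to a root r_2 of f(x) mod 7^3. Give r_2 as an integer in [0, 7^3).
r_2 = 227 (mod 343)

Hensel's recurrence: r_{i+1} = r_i − f(r_i)·(f′(r_i))^{-1} mod 7^{i+2}, with f′(x) = 2x. Iterate:
  r_0 = 3 (mod 7)
  r_1 = 31 (mod 49)
  r_2 = 227 (mod 343)
Final: r_2 = 227, and one checks f(r_2) ≡ 0 mod 7^3.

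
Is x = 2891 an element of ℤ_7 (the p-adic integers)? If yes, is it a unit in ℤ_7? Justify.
x ∈ ℤ_7 but not a unit; v_7(x) = 2 > 0

ℤ_7 = {x ∈ ℚ_7 : v_7(x) ≥ 0} and ℤ_7^× = {x ∈ ℤ_7 : v_7(x) = 0}. Here v_7(2891) = v_7(num) − v_7(den) = 2; compare against these criteria.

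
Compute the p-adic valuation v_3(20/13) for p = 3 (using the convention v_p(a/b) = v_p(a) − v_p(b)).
v_3(20/13) = 0

Factor powers of 3 from the numerator and denominator of the reduced fraction: 20 = 3^0 · 20 and 13 = 3^0 · 13. Apply v_p(a/b) = v_p(a) − v_p(b): v_3(20/13) = 0 − 0 = 0.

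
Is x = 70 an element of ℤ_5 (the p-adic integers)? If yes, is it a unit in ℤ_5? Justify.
x ∈ ℤ_5 but not a unit; v_5(x) = 1 > 0

ℤ_5 = {x ∈ ℚ_5 : v_5(x) ≥ 0} and ℤ_5^× = {x ∈ ℤ_5 : v_5(x) = 0}. Here v_5(70) = v_5(num) − v_5(den) = 1; compare against these criteria.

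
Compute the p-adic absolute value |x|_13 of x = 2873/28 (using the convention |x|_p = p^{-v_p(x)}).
|2873/28|_13 = 1/169

Step 1 — compute v_13(x) by factoring powers of 13 out of the numerator and denominator: v_13(2873/28) = 2. Step 2 — apply |x|_p = p^{-v_p(x)} = 13^{-2} = 1/169.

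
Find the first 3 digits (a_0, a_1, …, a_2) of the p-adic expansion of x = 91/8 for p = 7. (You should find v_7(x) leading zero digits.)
(a_0, …, a_2) = (0, 6, 2)

v_7(91/8) = 1, so a_0 = ... = a_0 = 0. Factor out: x = 7^1 · u with u = 13/8 a unit in ℤ_7. Expand u iteratively via a_{v+i} = u_i mod 7, u_{i+1} = (u_i − a_{v+i})/7:
  u_0 = 13/8;  a_1 = 6;  u_1 = (u_0 − 6)/7 = -5/8
  u_1 = -5/8;  a_2 = 2;  u_2 = (u_1 − 2)/7 = -3/8
Digits: (0, 6, 2).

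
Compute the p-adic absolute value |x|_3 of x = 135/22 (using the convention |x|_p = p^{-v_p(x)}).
|135/22|_3 = 1/27

Step 1 — compute v_3(x) by factoring powers of 3 out of the numerator and denominator: v_3(135/22) = 3. Step 2 — apply |x|_p = p^{-v_p(x)} = 3^{-3} = 1/27.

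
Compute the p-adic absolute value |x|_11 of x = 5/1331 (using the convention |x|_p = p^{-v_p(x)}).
|5/1331|_11 = 1331

Step 1 — compute v_11(x) by factoring powers of 11 out of the numerator and denominator: v_11(5/1331) = -3. Step 2 — apply |x|_p = p^{-v_p(x)} = 11^{3} = 1331.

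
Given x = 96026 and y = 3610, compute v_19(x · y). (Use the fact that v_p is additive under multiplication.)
v_19(346653860) = 5

v_p(x) = 3 (factor: 96026 = 19^3 · 14); v_p(y) = 2 (factor: 3610 = 19^2 · 10). Additivity: v_p(xy) = v_p(x) + v_p(y) = 3 + 2 = 5. (Direct check: xy = 346653860 = 19^5 · (140).)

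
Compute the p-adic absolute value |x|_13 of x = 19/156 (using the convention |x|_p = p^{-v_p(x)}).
|19/156|_13 = 13

Step 1 — compute v_13(x) by factoring powers of 13 out of the numerator and denominator: v_13(19/156) = -1. Step 2 — apply |x|_p = p^{-v_p(x)} = 13^{1} = 13.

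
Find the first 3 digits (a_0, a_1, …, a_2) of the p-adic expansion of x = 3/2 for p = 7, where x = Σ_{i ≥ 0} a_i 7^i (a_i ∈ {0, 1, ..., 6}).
(a_0, …, a_2) = (5, 3, 3)

v_7(3/2) = 0 (numerator and denominator both coprime to 7), so x ∈ ℤ_7^×. Compute digits iteratively via a_i = x_i mod 7, x_{i+1} = (x_i − a_i)/7, with x_0 = x:
  x_0 = 3/2;  a_0 = 5;  x_1 = (x_0 − 5)/7 = -1/2
  x_1 = -1/2;  a_1 = 3;  x_2 = (x_1 − 3)/7 = -1/2
  x_2 = -1/2;  a_2 = 3;  x_3 = (x_2 − 3)/7 = -1/2
Digits: (5, 3, 3).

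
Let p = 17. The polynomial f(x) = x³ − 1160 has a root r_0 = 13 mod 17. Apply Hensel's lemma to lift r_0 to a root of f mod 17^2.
r_1 = 166 (mod 289)

Hensel: r_{i+1} = r_i − f(r_i)/f′(r_i) mod 17^{i+2}, where f′(x) = 3x². Iterate:
  r_0 = 13 (mod 17)
  r_1 = 166 (mod 289)
Final: r = 166 with f(r) ≡ 0 mod 17^2.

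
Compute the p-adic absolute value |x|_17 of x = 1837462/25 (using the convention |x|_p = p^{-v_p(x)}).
|1837462/25|_17 = 1/83521

Step 1 — compute v_17(x) by factoring powers of 17 out of the numerator and denominator: v_17(1837462/25) = 4. Step 2 — apply |x|_p = p^{-v_p(x)} = 17^{-4} = 1/83521.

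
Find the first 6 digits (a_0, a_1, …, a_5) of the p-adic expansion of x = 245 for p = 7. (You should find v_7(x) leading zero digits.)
(a_0, …, a_5) = (0, 0, 5, 0, 0, 0)

v_7(245) = 2, so a_0 = ... = a_1 = 0. Factor out: x = 7^2 · u with u = 5 a unit in ℤ_7. Expand u iteratively via a_{v+i} = u_i mod 7, u_{i+1} = (u_i − a_{v+i})/7:
  u_0 = 5;  a_2 = 5;  u_1 = (u_0 − 5)/7 = 0
  u_1 = 0;  a_3 = 0;  u_2 = (u_1 − 0)/7 = 0
  u_2 = 0;  a_4 = 0;  u_3 = (u_2 − 0)/7 = 0
  u_3 = 0;  a_5 = 0;  u_4 = (u_3 − 0)/7 = 0
Digits: (0, 0, 5, 0, 0, 0).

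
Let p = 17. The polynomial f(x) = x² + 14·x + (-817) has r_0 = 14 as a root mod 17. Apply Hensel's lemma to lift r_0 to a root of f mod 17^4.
r_3 = 11013 (mod 83521)

Hensel: r_{i+1} = r_i − f(r_i)·(f′(r_i))^{-1} mod 17^{i+2}, f′(x) = 2x + 14. Iterate:
  r_0 = 14 (mod 17)
  r_1 = 31 (mod 289)
  r_2 = 1187 (mod 4913)
  r_3 = 11013 (mod 83521)
Final: r = 11013 satisfies f(r) ≡ 0 mod 17^4.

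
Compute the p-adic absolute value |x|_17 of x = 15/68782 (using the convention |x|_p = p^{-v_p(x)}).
|15/68782|_17 = 4913

Step 1 — compute v_17(x) by factoring powers of 17 out of the numerator and denominator: v_17(15/68782) = -3. Step 2 — apply |x|_p = p^{-v_p(x)} = 17^{3} = 4913.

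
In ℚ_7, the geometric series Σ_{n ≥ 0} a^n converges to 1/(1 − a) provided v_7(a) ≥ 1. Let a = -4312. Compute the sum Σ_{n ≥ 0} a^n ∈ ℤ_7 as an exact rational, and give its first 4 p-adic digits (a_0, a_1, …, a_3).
Σ a^n = 1/(1 − a) = 1/4313;  first 4 digits = (1, 0, 3, 1)

v_7(a) = 2 ≥ 1, so the series converges in ℤ_7 to 1/(1 − a) = 1/(1 − (-4312)) = 1/4313. Expand this rational in ℤ_7: compute digits iteratively via d_i = x_i mod 7, x_{i+1} = (x_i − d_i)/7. The first 4 digits are (1, 0, 3, 1).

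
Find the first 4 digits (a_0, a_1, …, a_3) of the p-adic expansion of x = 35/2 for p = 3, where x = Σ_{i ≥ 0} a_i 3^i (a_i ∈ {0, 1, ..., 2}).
(a_0, …, a_3) = (1, 1, 0, 2)

v_3(35/2) = 0 (numerator and denominator both coprime to 3), so x ∈ ℤ_3^×. Compute digits iteratively via a_i = x_i mod 3, x_{i+1} = (x_i − a_i)/3, with x_0 = x:
  x_0 = 35/2;  a_0 = 1;  x_1 = (x_0 − 1)/3 = 11/2
  x_1 = 11/2;  a_1 = 1;  x_2 = (x_1 − 1)/3 = 3/2
  x_2 = 3/2;  a_2 = 0;  x_3 = (x_2 − 0)/3 = 1/2
  x_3 = 1/2;  a_3 = 2;  x_4 = (x_3 − 2)/3 = -1/2
Digits: (1, 1, 0, 2).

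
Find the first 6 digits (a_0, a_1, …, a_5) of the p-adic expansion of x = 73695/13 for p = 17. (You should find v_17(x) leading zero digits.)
(a_0, …, a_5) = (0, 0, 0, 9, 10, 2)

v_17(73695/13) = 3, so a_0 = ... = a_2 = 0. Factor out: x = 17^3 · u with u = 15/13 a unit in ℤ_17. Expand u iteratively via a_{v+i} = u_i mod 17, u_{i+1} = (u_i − a_{v+i})/17:
  u_0 = 15/13;  a_3 = 9;  u_1 = (u_0 − 9)/17 = -6/13
  u_1 = -6/13;  a_4 = 10;  u_2 = (u_1 − 10)/17 = -8/13
  u_2 = -8/13;  a_5 = 2;  u_3 = (u_2 − 2)/17 = -2/13
Digits: (0, 0, 0, 9, 10, 2).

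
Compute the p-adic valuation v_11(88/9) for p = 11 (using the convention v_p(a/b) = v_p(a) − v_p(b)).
v_11(88/9) = 1

Factor powers of 11 from the numerator and denominator of the reduced fraction: 88 = 11^1 · 8 and 9 = 11^0 · 9. Apply v_p(a/b) = v_p(a) − v_p(b): v_11(88/9) = 1 − 0 = 1.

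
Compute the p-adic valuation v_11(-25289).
v_11(-25289) = 3

v_11(n) is the largest exponent k such that 11^k divides n. Factor out: -25289 = -11^3 · 19. (Sign doesn't affect v_p.) So v_11(-25289) = 3.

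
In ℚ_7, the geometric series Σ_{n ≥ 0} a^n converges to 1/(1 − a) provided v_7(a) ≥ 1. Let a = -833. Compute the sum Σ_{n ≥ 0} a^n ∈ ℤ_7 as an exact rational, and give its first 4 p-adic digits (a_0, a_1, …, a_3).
Σ a^n = 1/(1 − a) = 1/834;  first 4 digits = (1, 0, 4, 4)

v_7(a) = 2 ≥ 1, so the series converges in ℤ_7 to 1/(1 − a) = 1/(1 − (-833)) = 1/834. Expand this rational in ℤ_7: compute digits iteratively via d_i = x_i mod 7, x_{i+1} = (x_i − d_i)/7. The first 4 digits are (1, 0, 4, 4).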